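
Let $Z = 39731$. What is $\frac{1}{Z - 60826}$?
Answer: $- \frac{1}{21095} \approx -4.7405 \cdot 10^{-5}$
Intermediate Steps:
$\frac{1}{Z - 60826} = \frac{1}{39731 - 60826} = \frac{1}{-21095} = - \frac{1}{21095}$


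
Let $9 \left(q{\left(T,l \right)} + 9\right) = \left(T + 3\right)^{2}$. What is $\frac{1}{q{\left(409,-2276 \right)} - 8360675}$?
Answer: $- \frac{9}{75076412} \approx -1.1988 \cdot 10^{-7}$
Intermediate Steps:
$q{\left(T,l \right)} = -9 + \frac{\left(3 + T\right)^{2}}{9}$ ($q{\left(T,l \right)} = -9 + \frac{\left(T + 3\right)^{2}}{9} = -9 + \frac{\left(3 + T\right)^{2}}{9}$)
$\frac{1}{q{\left(409,-2276 \right)} - 8360675} = \frac{1}{\left(-9 + \frac{\left(3 + 409\right)^{2}}{9}\right) - 8360675} = \frac{1}{\left(-9 + \frac{412^{2}}{9}\right) - 8360675} = \frac{1}{\left(-9 + \frac{1}{9} \cdot 169744\right) - 8360675} = \frac{1}{\left(-9 + \frac{169744}{9}\right) - 8360675} = \frac{1}{\frac{169663}{9} - 8360675} = \frac{1}{- \frac{75076412}{9}} = - \frac{9}{75076412}$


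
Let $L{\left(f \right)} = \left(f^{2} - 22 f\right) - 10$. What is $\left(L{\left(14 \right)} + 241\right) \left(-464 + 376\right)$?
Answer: $-10472$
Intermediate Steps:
$L{\left(f \right)} = -10 + f^{2} - 22 f$
$\left(L{\left(14 \right)} + 241\right) \left(-464 + 376\right) = \left(\left(-10 + 14^{2} - 308\right) + 241\right) \left(-464 + 376\right) = \left(\left(-10 + 196 - 308\right) + 241\right) \left(-88\right) = \left(-122 + 241\right) \left(-88\right) = 119 \left(-88\right) = -10472$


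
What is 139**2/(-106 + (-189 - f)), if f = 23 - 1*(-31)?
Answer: -19321/349 ≈ -55.361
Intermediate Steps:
f = 54 (f = 23 + 31 = 54)
139**2/(-106 + (-189 - f)) = 139**2/(-106 + (-189 - 1*54)) = 19321/(-106 + (-189 - 54)) = 19321/(-106 - 243) = 19321/(-349) = 19321*(-1/349) = -19321/349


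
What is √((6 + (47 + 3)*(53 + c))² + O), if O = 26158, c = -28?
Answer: √1603694 ≈ 1266.4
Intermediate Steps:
√((6 + (47 + 3)*(53 + c))² + O) = √((6 + (47 + 3)*(53 - 28))² + 26158) = √((6 + 50*25)² + 26158) = √((6 + 1250)² + 26158) = √(1256² + 26158) = √(1577536 + 26158) = √1603694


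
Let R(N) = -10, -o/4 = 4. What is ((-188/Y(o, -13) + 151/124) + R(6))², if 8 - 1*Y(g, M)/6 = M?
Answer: 6442149169/61027344 ≈ 105.56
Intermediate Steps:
o = -16 (o = -4*4 = -16)
Y(g, M) = 48 - 6*M
((-188/Y(o, -13) + 151/124) + R(6))² = ((-188/(48 - 6*(-13)) + 151/124) - 10)² = ((-188/(48 + 78) + 151*(1/124)) - 10)² = ((-188/126 + 151/124) - 10)² = ((-188*1/126 + 151/124) - 10)² = ((-94/63 + 151/124) - 10)² = (-2143/7812 - 10)² = (-80263/7812)² = 6442149169/61027344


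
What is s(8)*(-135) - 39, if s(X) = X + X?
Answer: -2199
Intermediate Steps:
s(X) = 2*X
s(8)*(-135) - 39 = (2*8)*(-135) - 39 = 16*(-135) - 39 = -2160 - 39 = -2199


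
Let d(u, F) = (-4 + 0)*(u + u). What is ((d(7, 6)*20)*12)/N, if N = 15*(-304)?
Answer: 56/19 ≈ 2.9474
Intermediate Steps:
d(u, F) = -8*u
N = -4560
((d(7, 6)*20)*12)/N = ((-8*7*20)*12)/(-4560) = (-56*20*12)*(-1/4560) = -1120*12*(-1/4560) = -13440*(-1/4560) = 56/19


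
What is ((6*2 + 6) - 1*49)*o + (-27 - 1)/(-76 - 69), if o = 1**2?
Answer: -4467/145 ≈ -30.807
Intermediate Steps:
o = 1
((6*2 + 6) - 1*49)*o + (-27 - 1)/(-76 - 69) = ((6*2 + 6) - 1*49)*1 + (-27 - 1)/(-76 - 69) = ((12 + 6) - 49)*1 - 28/(-145) = (18 - 49)*1 - 28*(-1/145) = -31*1 + 28/145 = -31 + 28/145 = -4467/145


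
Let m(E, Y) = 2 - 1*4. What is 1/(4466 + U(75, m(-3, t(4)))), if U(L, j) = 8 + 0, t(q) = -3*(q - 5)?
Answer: 1/4474 ≈ 0.00022351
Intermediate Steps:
t(q) = 15 - 3*q (t(q) = -3*(-5 + q) = 15 - 3*q)
m(E, Y) = -2 (m(E, Y) = 2 - 4 = -2)
U(L, j) = 8
1/(4466 + U(75, m(-3, t(4)))) = 1/(4466 + 8) = 1/4474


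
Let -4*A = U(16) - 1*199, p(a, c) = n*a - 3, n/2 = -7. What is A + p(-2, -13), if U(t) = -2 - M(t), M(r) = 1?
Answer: 151/2 ≈ 75.500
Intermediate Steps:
n = -14 (n = 2*(-7) = -14)
p(a, c) = -3 - 14*a (p(a, c) = -14*a - 3 = -3 - 14*a)
U(t) = -3 (U(t) = -2 - 1*1 = -2 - 1 = -3)
A = 101/2 (A = -(-3 - 1*199)/4 = -(-3 - 199)/4 = -¼*(-202) = 101/2 ≈ 50.500)
A + p(-2, -13) = 101/2 + (-3 - 14*(-2)) = 101/2 + (-3 + 28) = 101/2 + 25 = 151/2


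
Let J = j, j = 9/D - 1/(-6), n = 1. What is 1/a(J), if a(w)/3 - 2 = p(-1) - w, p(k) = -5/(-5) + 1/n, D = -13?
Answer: 26/353 ≈ 0.073654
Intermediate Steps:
p(k) = 2 (p(k) = -5/(-5) + 1/1 = -5*(-⅕) + 1*1 = 1 + 1 = 2)
j = -41/78 (j = 9/(-13) - 1/(-6) = 9*(-1/13) - 1*(-⅙) = -9/13 + ⅙ = -41/78 ≈ -0.52564)
J = -41/78 ≈ -0.52564
a(w) = 12 - 3*w (a(w) = 6 + 3*(2 - w) = 6 + (6 - 3*w) = 12 - 3*w)
1/a(J) = 1/(12 - 3*(-41/78)) = 1/(12 + 41/26) = 1/(353/26) = 26/353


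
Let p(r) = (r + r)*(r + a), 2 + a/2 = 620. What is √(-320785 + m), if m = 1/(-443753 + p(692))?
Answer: I*√1587513867412074186/2224599 ≈ 566.38*I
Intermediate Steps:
a = 1236 (a = -4 + 2*620 = -4 + 1240 = 1236)
p(r) = 2*r*(1236 + r) (p(r) = (r + r)*(r + 1236) = (2*r)*(1236 + r) = 2*r*(1236 + r))
m = 1/2224599 (m = 1/(-443753 + 2*692*(1236 + 692)) = 1/(-443753 + 2*692*1928) = 1/(-443753 + 2668352) = 1/2224599 ≈ 4.4952e-7)
√(-320785 + m) = √(-320785 + 1/2224599) = √(-713617990214/2224599) = I*√1587513867412074186/2224599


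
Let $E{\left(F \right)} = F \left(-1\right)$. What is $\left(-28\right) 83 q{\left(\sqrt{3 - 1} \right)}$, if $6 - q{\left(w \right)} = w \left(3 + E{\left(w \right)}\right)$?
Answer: $-18592 + 6972 \sqrt{2} \approx -8732.1$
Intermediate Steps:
$E{\left(F \right)} = - F$
$q{\left(w \right)} = 6 - w \left(3 - w\right)$
$\left(-28\right) 83 q{\left(\sqrt{3 - 1} \right)} = \left(-28\right) 83 \left(6 + \left(\sqrt{3 - 1}\right)^{2} - 3 \sqrt{3 - 1}\right) = - 2324 \left(6 + \left(\sqrt{2}\right)^{2} - 3 \sqrt{2}\right) = - 2324 \left(6 + 2 - 3 \sqrt{2}\right) = - 2324 \left(8 - 3 \sqrt{2}\right) = -18592 + 6972 \sqrt{2}$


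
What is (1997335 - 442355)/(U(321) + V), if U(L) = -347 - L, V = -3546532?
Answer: -77749/177360 ≈ -0.43837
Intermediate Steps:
(1997335 - 442355)/(U(321) + V) = (1997335 - 442355)/((-347 - 1*321) - 3546532) = 1554980/((-347 - 321) - 3546532) = 1554980/(-668 - 3546532) = 1554980/(-3547200) = 1554980*(-1/3547200) = -77749/177360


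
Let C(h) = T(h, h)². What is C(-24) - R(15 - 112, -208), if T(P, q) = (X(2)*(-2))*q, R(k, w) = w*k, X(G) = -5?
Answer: 37424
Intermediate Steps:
R(k, w) = k*w
T(P, q) = 10*q (T(P, q) = (-5*(-2))*q = 10*q)
C(h) = 100*h² (C(h) = (10*h)² = 100*h²)
C(-24) - R(15 - 112, -208) = 100*(-24)² - (15 - 112)*(-208) = 100*576 - (-97)*(-208) = 57600 - 1*20176 = 57600 - 20176 = 37424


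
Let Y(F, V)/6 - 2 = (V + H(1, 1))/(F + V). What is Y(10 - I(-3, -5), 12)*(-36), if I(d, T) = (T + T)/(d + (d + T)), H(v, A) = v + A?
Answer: -16686/29 ≈ -575.38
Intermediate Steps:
H(v, A) = A + v
I(d, T) = 2*T/(T + 2*d) (I(d, T) = (2*T)/(d + (T + d)) = (2*T)/(T + 2*d) = 2*T/(T + 2*d))
Y(F, V) = 12 + 6*(2 + V)/(F + V) (Y(F, V) = 12 + 6*((V + (1 + 1))/(F + V)) = 12 + 6*((V + 2)/(F + V)) = 12 + 6*((2 + V)/(F + V)) = 12 + 6*(2 + V)/(F + V))
Y(10 - I(-3, -5), 12)*(-36) = (6*(2 + 2*(10 - 2*(-5)/(-5 + 2*(-3))) + 3*12)/((10 - 2*(-5)/(-5 + 2*(-3))) + 12))*(-36) = (6*(2 + 2*(10 - 2*(-5)/(-5 - 6)) + 36)/((10 - 2*(-5)/(-5 - 6)) + 12))*(-36) = (6*(2 + 2*(10 - 2*(-5)/(-11)) + 36)/((10 - 2*(-5)/(-11)) + 12))*(-36) = (6*(2 + 2*(10 - 2*(-5)*(-1)/11) + 36)/((10 - 2*(-5)*(-1)/11) + 12))*(-36) = (6*(2 + 2*(10 - 1*10/11) + 36)/((10 - 1*10/11) + 12))*(-36) = (6*(2 + 2*(10 - 10/11) + 36)/((10 - 10/11) + 12))*(-36) = (6*(2 + 2*(100/11) + 36)/(100/11 + 12))*(-36) = (6*(2 + 200/11 + 36)/(232/11))*(-36) = (6*(11/232)*(618/11))*(-36) = (927/58)*(-36) = -16686/29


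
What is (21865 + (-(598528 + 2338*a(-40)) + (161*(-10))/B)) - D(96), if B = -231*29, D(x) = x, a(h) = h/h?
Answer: -554195599/957 ≈ -5.7910e+5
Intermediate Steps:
a(h) = 1
B = -6699
(21865 + (-(598528 + 2338*a(-40)) + (161*(-10))/B)) - D(96) = (21865 + (-2338/(1/(1 + 256)) + (161*(-10))/(-6699))) - 1*96 = (21865 + (-2338/(1/257) - 1610*(-1/6699))) - 96 = (21865 + (-2338/1/257 + 230/957)) - 96 = (21865 + (-2338*257 + 230/957)) - 96 = (21865 + (-600866 + 230/957)) - 96 = (21865 - 575028532/957) - 96 = -554103727/957 - 96 = -554195599/957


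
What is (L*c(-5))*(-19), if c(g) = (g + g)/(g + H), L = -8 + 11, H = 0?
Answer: -114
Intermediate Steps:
L = 3
c(g) = 2 (c(g) = (g + g)/(g + 0) = (2*g)/g = 2)
(L*c(-5))*(-19) = (3*2)*(-19) = 6*(-19) = -114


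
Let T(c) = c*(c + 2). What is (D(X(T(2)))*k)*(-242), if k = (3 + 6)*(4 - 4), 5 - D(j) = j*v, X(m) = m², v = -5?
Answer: 0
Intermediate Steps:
T(c) = c*(2 + c)
D(j) = 5 + 5*j (D(j) = 5 - j*(-5) = 5 - (-5)*j = 5 + 5*j)
k = 0 (k = 9*0 = 0)
(D(X(T(2)))*k)*(-242) = ((5 + 5*(2*(2 + 2))²)*0)*(-242) = ((5 + 5*(2*4)²)*0)*(-242) = ((5 + 5*8²)*0)*(-242) = ((5 + 5*64)*0)*(-242) = ((5 + 320)*0)*(-242) = (325*0)*(-242) = 0*(-242) = 0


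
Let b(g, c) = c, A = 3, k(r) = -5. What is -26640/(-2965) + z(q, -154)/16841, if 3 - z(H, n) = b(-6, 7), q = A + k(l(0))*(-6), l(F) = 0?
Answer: 89726476/9986713 ≈ 8.9846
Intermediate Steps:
q = 33 (q = 3 - 5*(-6) = 3 + 30 = 33)
z(H, n) = -4 (z(H, n) = 3 - 1*7 = 3 - 7 = -4)
-26640/(-2965) + z(q, -154)/16841 = -26640/(-2965) - 4/16841 = -26640*(-1/2965) - 4*1/16841 = 5328/593 - 4/16841 = 89726476/9986713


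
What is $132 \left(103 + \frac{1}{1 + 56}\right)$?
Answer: $\frac{258368}{19} \approx 13598.0$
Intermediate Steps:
$132 \left(103 + \frac{1}{1 + 56}\right) = 132 \left(103 + \frac{1}{57}\right) = 132 \cdot \frac{5872}{57} = \frac{258368}{19}$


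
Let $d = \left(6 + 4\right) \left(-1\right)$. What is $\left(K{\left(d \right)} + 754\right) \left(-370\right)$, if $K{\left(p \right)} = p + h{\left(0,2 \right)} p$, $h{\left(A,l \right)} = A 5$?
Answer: $-275280$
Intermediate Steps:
$d = -10$ ($d = 10 \left(-1\right) = -10$)
$h{\left(A,l \right)} = 5 A$
$K{\left(p \right)} = p$ ($K{\left(p \right)} = p + 5 \cdot 0 p = p + 0 p = p + 0 = p$)
$\left(K{\left(d \right)} + 754\right) \left(-370\right) = \left(-10 + 754\right) \left(-370\right) = 744 \left(-370\right) = -275280$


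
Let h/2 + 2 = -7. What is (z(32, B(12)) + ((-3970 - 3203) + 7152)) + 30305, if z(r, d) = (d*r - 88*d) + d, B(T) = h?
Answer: 31274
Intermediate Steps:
h = -18 (h = -4 + 2*(-7) = -4 - 14 = -18)
B(T) = -18
z(r, d) = -87*d + d*r (z(r, d) = (-88*d + d*r) + d = -87*d + d*r)
(z(32, B(12)) + ((-3970 - 3203) + 7152)) + 30305 = (-18*(-87 + 32) + ((-3970 - 3203) + 7152)) + 30305 = (-18*(-55) + (-7173 + 7152)) + 30305 = (990 - 21) + 30305 = 969 + 30305 = 31274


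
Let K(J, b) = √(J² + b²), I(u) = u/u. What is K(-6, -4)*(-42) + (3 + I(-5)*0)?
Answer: 3 - 84*√13 ≈ -299.87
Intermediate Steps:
I(u) = 1
K(-6, -4)*(-42) + (3 + I(-5)*0) = √((-6)² + (-4)²)*(-42) + (3 + 1*0) = √(36 + 16)*(-42) + (3 + 0) = √52*(-42) + 3 = (2*√13)*(-42) + 3 = -84*√13 + 3 = 3 - 84*√13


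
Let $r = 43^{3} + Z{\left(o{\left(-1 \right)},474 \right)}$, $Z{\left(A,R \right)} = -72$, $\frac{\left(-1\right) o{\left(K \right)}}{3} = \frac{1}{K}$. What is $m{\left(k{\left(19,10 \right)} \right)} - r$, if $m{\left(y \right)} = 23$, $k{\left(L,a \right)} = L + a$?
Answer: $-79412$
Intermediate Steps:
$o{\left(K \right)} = - \frac{3}{K}$
$r = 79435$ ($r = 43^{3} - 72 = 79507 - 72 = 79435$)
$m{\left(k{\left(19,10 \right)} \right)} - r = 23 - 79435 = -79412$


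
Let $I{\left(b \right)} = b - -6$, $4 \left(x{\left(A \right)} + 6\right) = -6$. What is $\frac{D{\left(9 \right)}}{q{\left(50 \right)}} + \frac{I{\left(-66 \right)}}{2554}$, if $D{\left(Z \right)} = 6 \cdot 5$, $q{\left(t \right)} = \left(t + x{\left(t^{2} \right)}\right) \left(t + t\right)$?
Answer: $- \frac{8919}{542725} \approx -0.016434$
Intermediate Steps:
$x{\left(A \right)} = - \frac{15}{2}$ ($x{\left(A \right)} = -6 + \frac{1}{4} \left(-6\right) = -6 - \frac{3}{2} = - \frac{15}{2}$)
$q{\left(t \right)} = 2 t \left(- \frac{15}{2} + t\right)$ ($q{\left(t \right)} = \left(t - \frac{15}{2}\right) \left(t + t\right) = \left(- \frac{15}{2} + t\right) 2 t = 2 t \left(- \frac{15}{2} + t\right)$)
$D{\left(Z \right)} = 30$
$I{\left(b \right)} = 6 + b$ ($I{\left(b \right)} = b + 6 = 6 + b$)
$\frac{D{\left(9 \right)}}{q{\left(50 \right)}} + \frac{I{\left(-66 \right)}}{2554} = \frac{30}{50 \left(-15 + 2 \cdot 50\right)} + \frac{6 - 66}{2554} = \frac{30}{50 \left(-15 + 100\right)} - \frac{30}{1277} = \frac{30}{50 \cdot 85} - \frac{30}{1277} = \frac{30}{4250} - \frac{30}{1277} = 30 \cdot \frac{1}{4250} - \frac{30}{1277} = \frac{3}{425} - \frac{30}{1277} = - \frac{8919}{542725}$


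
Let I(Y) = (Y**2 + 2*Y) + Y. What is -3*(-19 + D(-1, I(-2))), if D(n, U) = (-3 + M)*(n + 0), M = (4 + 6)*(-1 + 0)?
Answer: 18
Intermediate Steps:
M = -10 (M = 10*(-1) = -10)
I(Y) = Y**2 + 3*Y
D(n, U) = -13*n (D(n, U) = (-3 - 10)*(n + 0) = -13*n)
-3*(-19 + D(-1, I(-2))) = -3*(-19 - 13*(-1)) = -3*(-19 + 13) = -3*(-6) = 18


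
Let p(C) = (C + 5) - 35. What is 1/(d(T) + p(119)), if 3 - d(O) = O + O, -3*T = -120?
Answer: 1/12 ≈ 0.083333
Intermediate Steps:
T = 40 (T = -⅓*(-120) = 40)
p(C) = -30 + C (p(C) = (5 + C) - 35 = -30 + C)
d(O) = 3 - 2*O (d(O) = 3 - (O + O) = 3 - 2*O)
1/(d(T) + p(119)) = 1/((3 - 2*40) + (-30 + 119)) = 1/((3 - 80) + 89) = 1/(-77 + 89) = 1/12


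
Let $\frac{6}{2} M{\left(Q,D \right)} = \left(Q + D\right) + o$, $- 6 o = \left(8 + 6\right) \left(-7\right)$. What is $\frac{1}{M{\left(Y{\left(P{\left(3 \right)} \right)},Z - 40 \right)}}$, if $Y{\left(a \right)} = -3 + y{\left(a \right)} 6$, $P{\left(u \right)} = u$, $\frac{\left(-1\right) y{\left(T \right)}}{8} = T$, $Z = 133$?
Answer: $- \frac{9}{113} \approx -0.079646$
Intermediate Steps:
$y{\left(T \right)} = - 8 T$
$Y{\left(a \right)} = -3 - 48 a$ ($Y{\left(a \right)} = -3 + - 8 a 6 = -3 - 48 a$)
$o = \frac{49}{3}$ ($o = - \frac{\left(8 + 6\right) \left(-7\right)}{6} = - \frac{14 \left(-7\right)}{6} = \left(- \frac{1}{6}\right) \left(-98\right) = \frac{49}{3} \approx 16.333$)
$M{\left(Q,D \right)} = \frac{49}{9} + \frac{D}{3} + \frac{Q}{3}$ ($M{\left(Q,D \right)} = \frac{\left(Q + D\right) + \frac{49}{3}}{3} = \frac{\left(D + Q\right) + \frac{49}{3}}{3} = \frac{\frac{49}{3} + D + Q}{3} = \frac{49}{9} + \frac{D}{3} + \frac{Q}{3}$)
$\frac{1}{M{\left(Y{\left(P{\left(3 \right)} \right)},Z - 40 \right)}} = \frac{1}{\frac{49}{9} + \frac{133 - 40}{3} + \frac{-3 - 144}{3}} = \frac{1}{\frac{49}{9} + \frac{1}{3} \cdot 93 + \frac{1}{3} \left(-147\right)} = \frac{1}{\frac{49}{9} + 31 - 49} = \frac{1}{- \frac{113}{9}} = - \frac{9}{113}$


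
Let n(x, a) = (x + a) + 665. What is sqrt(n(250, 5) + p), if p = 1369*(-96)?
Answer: 2*I*sqrt(32626) ≈ 361.25*I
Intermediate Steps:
n(x, a) = 665 + a + x (n(x, a) = (a + x) + 665 = 665 + a + x)
p = -131424
sqrt(n(250, 5) + p) = sqrt((665 + 5 + 250) - 131424) = sqrt(920 - 131424) = sqrt(-130504) = 2*I*sqrt(32626)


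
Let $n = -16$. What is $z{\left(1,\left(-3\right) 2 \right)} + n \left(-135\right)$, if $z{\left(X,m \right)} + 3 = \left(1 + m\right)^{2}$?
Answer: $2182$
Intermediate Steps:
$z{\left(X,m \right)} = -3 + \left(1 + m\right)^{2}$
$z{\left(1,\left(-3\right) 2 \right)} + n \left(-135\right) = \left(-3 + \left(1 - 6\right)^{2}\right) - -2160 = \left(-3 + \left(1 - 6\right)^{2}\right) + 2160 = \left(-3 + \left(-5\right)^{2}\right) + 2160 = \left(-3 + 25\right) + 2160 = 22 + 2160 = 2182$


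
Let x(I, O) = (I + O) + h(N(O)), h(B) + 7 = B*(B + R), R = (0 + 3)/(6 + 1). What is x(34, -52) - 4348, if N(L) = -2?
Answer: -30589/7 ≈ -4369.9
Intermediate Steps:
R = 3/7 ≈ 0.42857
h(B) = -7 + B*(3/7 + B) (h(B) = -7 + B*(B + 3/7) = -7 + B*(3/7 + B))
x(I, O) = -27/7 + I + O (x(I, O) = (I + O) + (-7 + (-2)**2 + (3/7)*(-2)) = (I + O) + (-7 + 4 - 6/7) = (I + O) - 27/7 = -27/7 + I + O)
x(34, -52) - 4348 = (-27/7 + 34 - 52) - 4348 = -153/7 - 4348 = -30589/7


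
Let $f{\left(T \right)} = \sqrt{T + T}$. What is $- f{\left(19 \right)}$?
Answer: $- \sqrt{38} \approx -6.1644$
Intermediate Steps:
$f{\left(T \right)} = \sqrt{2} \sqrt{T}$ ($f{\left(T \right)} = \sqrt{2 T} = \sqrt{2} \sqrt{T}$)
$- f{\left(19 \right)} = - \sqrt{2} \sqrt{19} = - \sqrt{38}$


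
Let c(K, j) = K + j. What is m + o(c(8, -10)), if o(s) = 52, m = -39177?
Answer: -39125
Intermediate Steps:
m + o(c(8, -10)) = -39177 + 52 = -39125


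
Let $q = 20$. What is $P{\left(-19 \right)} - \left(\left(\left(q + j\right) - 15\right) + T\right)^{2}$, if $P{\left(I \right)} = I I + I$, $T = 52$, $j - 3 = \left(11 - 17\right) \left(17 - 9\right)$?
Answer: $198$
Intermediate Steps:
$j = -45$ ($j = 3 + \left(11 - 17\right) \left(17 - 9\right) = 3 - 48 = -45$)
$P{\left(I \right)} = I + I^{2}$ ($P{\left(I \right)} = I^{2} + I = I + I^{2}$)
$P{\left(-19 \right)} - \left(\left(\left(q + j\right) - 15\right) + T\right)^{2} = - 19 \left(1 - 19\right) - \left(\left(\left(20 - 45\right) - 15\right) + 52\right)^{2} = \left(-19\right) \left(-18\right) - \left(\left(-25 - 15\right) + 52\right)^{2} = 342 - \left(-40 + 52\right)^{2} = 342 - 12^{2} = 342 - 144 = 198$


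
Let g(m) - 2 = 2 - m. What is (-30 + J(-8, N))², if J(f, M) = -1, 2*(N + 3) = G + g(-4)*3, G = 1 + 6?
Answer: 961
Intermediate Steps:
g(m) = 4 - m (g(m) = 2 + (2 - m) = 4 - m)
G = 7
N = 25/2 (N = -3 + (7 + (4 - 1*(-4))*3)/2 = -3 + (7 + (4 + 4)*3)/2 = -3 + (7 + 8*3)/2 = -3 + (7 + 24)/2 = -3 + (½)*31 = -3 + 31/2 = 25/2 ≈ 12.500)
(-30 + J(-8, N))² = (-30 - 1)² = (-31)² = 961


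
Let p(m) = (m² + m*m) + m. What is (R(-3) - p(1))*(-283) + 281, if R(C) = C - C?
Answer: 1130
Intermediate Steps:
R(C) = 0
p(m) = m + 2*m² (p(m) = (m² + m²) + m = 2*m² + m = m + 2*m²)
(R(-3) - p(1))*(-283) + 281 = (0 - (1 + 2*1))*(-283) + 281 = (0 - (1 + 2))*(-283) + 281 = (0 - 3)*(-283) + 281 = -3*(-283) + 281 = 849 + 281 = 1130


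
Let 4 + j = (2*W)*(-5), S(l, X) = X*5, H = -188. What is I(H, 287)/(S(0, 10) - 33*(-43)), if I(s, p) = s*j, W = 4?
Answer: 8272/1469 ≈ 5.6310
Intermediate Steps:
S(l, X) = 5*X
j = -44 (j = -4 + (2*4)*(-5) = -4 + 8*(-5) = -4 - 40 = -44)
I(s, p) = -44*s (I(s, p) = s*(-44) = -44*s)
I(H, 287)/(S(0, 10) - 33*(-43)) = (-44*(-188))/(5*10 - 33*(-43)) = 8272/(50 + 1419) = 8272/1469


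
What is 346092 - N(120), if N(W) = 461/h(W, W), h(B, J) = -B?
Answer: 41531501/120 ≈ 3.4610e+5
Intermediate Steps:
N(W) = -461/W (N(W) = 461/((-W)) = 461*(-1/W) = -461/W)
346092 - N(120) = 346092 - (-461)/120 = 346092 - 1*(-461/120) = 346092 + 461/120 = 41531501/120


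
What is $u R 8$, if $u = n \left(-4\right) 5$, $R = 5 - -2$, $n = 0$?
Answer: $0$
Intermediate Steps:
$R = 7$ ($R = 5 + 2 = 7$)
$u = 0$ ($u = 0 \left(-4\right) 5 = 0 \cdot 5 = 0$)
$u R 8 = 0 \cdot 7 \cdot 8 = 0 \cdot 8 = 0$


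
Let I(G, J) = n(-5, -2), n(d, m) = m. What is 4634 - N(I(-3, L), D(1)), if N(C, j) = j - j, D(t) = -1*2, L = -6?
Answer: 4634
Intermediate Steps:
D(t) = -2
I(G, J) = -2
N(C, j) = 0
4634 - N(I(-3, L), D(1)) = 4634 - 1*0 = 4634 + 0 = 4634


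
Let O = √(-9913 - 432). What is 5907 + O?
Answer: 5907 + I*√10345 ≈ 5907.0 + 101.71*I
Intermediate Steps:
O = I*√10345 (O = √(-10345) = I*√10345 ≈ 101.71*I)
5907 + O = 5907 + I*√10345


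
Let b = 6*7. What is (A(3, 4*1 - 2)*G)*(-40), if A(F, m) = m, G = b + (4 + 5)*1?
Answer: -4080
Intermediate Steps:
b = 42
G = 51 (G = 42 + (4 + 5)*1 = 42 + 9*1 = 42 + 9 = 51)
(A(3, 4*1 - 2)*G)*(-40) = ((4*1 - 2)*51)*(-40) = ((4 - 2)*51)*(-40) = (2*51)*(-40) = 102*(-40) = -4080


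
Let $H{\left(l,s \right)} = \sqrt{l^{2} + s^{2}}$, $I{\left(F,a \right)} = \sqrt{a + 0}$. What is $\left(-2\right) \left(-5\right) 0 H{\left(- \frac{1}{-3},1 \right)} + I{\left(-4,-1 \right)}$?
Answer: $i \approx 1.0 i$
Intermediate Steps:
$I{\left(F,a \right)} = \sqrt{a}$
$\left(-2\right) \left(-5\right) 0 H{\left(- \frac{1}{-3},1 \right)} + I{\left(-4,-1 \right)} = \left(-2\right) \left(-5\right) 0 \sqrt{\left(- \frac{1}{-3}\right)^{2} + 1^{2}} + \sqrt{-1} = 10 \cdot 0 \sqrt{\left(\left(-1\right) \left(- \frac{1}{3}\right)\right)^{2} + 1} + i = 0 \sqrt{\left(\frac{1}{3}\right)^{2} + 1} + i = 0 \sqrt{\frac{1}{9} + 1} + i = 0 \sqrt{\frac{10}{9}} + i = 0 \frac{\sqrt{10}}{3} + i = 0 + i = i$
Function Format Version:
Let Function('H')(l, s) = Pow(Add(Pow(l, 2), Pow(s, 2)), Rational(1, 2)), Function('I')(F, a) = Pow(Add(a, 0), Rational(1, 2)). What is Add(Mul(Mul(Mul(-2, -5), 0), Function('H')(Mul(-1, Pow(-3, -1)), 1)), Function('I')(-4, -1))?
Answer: I ≈ Mul(1.0000, I)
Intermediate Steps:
Function('I')(F, a) = Pow(a, Rational(1, 2))
Add(Mul(Mul(Mul(-2, -5), 0), Function('H')(Mul(-1, Pow(-3, -1)), 1)), Function('I')(-4, -1)) = Add(Mul(Mul(Mul(-2, -5), 0), Pow(Add(Pow(Mul(-1, Pow(-3, -1)), 2), Pow(1, 2)), Rational(1, 2))), Pow(-1, Rational(1, 2))) = Add(Mul(Mul(10, 0), Pow(Add(Pow(Mul(-1, Rational(-1, 3)), 2), 1), Rational(1, 2))), I) = Add(Mul(0, Pow(Add(Pow(Rational(1, 3), 2), 1), Rational(1, 2))), I) = Add(Mul(0, Pow(Add(Rational(1, 9), 1), Rational(1, 2))), I) = Add(Mul(0, Pow(Rational(10, 9), Rational(1, 2))), I) = Add(Mul(0, Mul(Rational(1, 3), Pow(10, Rational(1, 2)))), I) = Add(0, I) = I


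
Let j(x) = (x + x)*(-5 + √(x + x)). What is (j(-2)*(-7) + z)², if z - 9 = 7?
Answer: 12240 - 13888*I ≈ 12240.0 - 13888.0*I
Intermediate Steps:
z = 16 (z = 9 + 7 = 16)
j(x) = 2*x*(-5 + √2*√x) (j(x) = (2*x)*(-5 + √(2*x)) = (2*x)*(-5 + √2*√x) = 2*x*(-5 + √2*√x))
(j(-2)*(-7) + z)² = ((-10*(-2) + 2*√2*(-2)^(3/2))*(-7) + 16)² = ((20 + 2*√2*(-2*I*√2))*(-7) + 16)² = ((20 - 8*I)*(-7) + 16)² = ((-140 + 56*I) + 16)² = (-124 + 56*I)²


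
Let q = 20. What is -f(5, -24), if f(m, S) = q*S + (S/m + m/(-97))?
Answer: 235153/485 ≈ 484.85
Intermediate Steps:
f(m, S) = 20*S - m/97 + S/m (f(m, S) = 20*S + (S/m + m/(-97)) = 20*S + (S/m + m*(-1/97)) = 20*S + (S/m - m/97) = 20*S + (-m/97 + S/m) = 20*S - m/97 + S/m)
-f(5, -24) = -(20*(-24) - 1/97*5 - 24/5) = -(-480 - 5/97 - 24*⅕) = -(-480 - 5/97 - 24/5) = -1*(-235153/485) = 235153/485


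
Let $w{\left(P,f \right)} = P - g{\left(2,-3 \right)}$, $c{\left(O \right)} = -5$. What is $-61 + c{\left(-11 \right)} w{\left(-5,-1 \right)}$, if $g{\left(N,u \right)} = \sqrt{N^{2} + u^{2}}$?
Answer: $-36 + 5 \sqrt{13} \approx -17.972$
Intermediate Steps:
$w{\left(P,f \right)} = P - \sqrt{13}$ ($w{\left(P,f \right)} = P - \sqrt{2^{2} + \left(-3\right)^{2}} = P - \sqrt{4 + 9} = P - \sqrt{13}$)
$-61 + c{\left(-11 \right)} w{\left(-5,-1 \right)} = -61 - 5 \left(-5 - \sqrt{13}\right) = -61 + \left(25 + 5 \sqrt{13}\right) = -36 + 5 \sqrt{13}$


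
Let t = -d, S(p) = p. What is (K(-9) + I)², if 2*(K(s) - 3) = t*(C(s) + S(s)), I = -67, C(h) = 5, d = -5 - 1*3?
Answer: 6400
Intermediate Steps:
d = -8 (d = -5 - 3 = -8)
t = 8 (t = -1*(-8) = 8)
K(s) = 23 + 4*s (K(s) = 3 + (8*(5 + s))/2 = 3 + (40 + 8*s)/2 = 3 + (20 + 4*s) = 23 + 4*s)
(K(-9) + I)² = ((23 + 4*(-9)) - 67)² = ((23 - 36) - 67)² = (-13 - 67)² = (-80)² = 6400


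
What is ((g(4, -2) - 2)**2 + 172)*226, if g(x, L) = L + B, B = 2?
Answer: 39776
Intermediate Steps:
g(x, L) = 2 + L (g(x, L) = L + 2 = 2 + L)
((g(4, -2) - 2)**2 + 172)*226 = (((2 - 2) - 2)**2 + 172)*226 = ((0 - 2)**2 + 172)*226 = ((-2)**2 + 172)*226 = (4 + 172)*226 = 176*226 = 39776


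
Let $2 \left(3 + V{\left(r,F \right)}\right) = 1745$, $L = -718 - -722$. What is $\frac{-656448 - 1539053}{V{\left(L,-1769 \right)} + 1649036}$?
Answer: $- \frac{4391002}{3299811} \approx -1.3307$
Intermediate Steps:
$L = 4$ ($L = -718 + 722 = 4$)
$V{\left(r,F \right)} = \frac{1739}{2}$ ($V{\left(r,F \right)} = -3 + \frac{1}{2} \cdot 1745 = -3 + \frac{1745}{2} = \frac{1739}{2}$)
$\frac{-656448 - 1539053}{V{\left(L,-1769 \right)} + 1649036} = \frac{-656448 - 1539053}{\frac{1739}{2} + 1649036} = - \frac{2195501}{\frac{3299811}{2}} = \left(-2195501\right) \frac{2}{3299811} = - \frac{4391002}{3299811}$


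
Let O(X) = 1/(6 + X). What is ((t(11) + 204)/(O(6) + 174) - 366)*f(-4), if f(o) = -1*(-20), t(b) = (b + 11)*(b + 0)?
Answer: -15184440/2089 ≈ -7268.8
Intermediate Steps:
t(b) = b*(11 + b) (t(b) = (11 + b)*b = b*(11 + b))
f(o) = 20
((t(11) + 204)/(O(6) + 174) - 366)*f(-4) = ((11*(11 + 11) + 204)/(1/(6 + 6) + 174) - 366)*20 = ((11*22 + 204)/(1/12 + 174) - 366)*20 = ((242 + 204)/(1/12 + 174) - 366)*20 = (446/(2089/12) - 366)*20 = (446*(12/2089) - 366)*20 = (5352/2089 - 366)*20 = -759222/2089*20 = -15184440/2089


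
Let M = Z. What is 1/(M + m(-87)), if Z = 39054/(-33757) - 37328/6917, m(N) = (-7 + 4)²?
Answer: 233497169/571256707 ≈ 0.40874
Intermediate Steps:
m(N) = 9 (m(N) = (-3)² = 9)
Z = -1530217814/233497169 (Z = 39054*(-1/33757) - 37328*1/6917 = -39054/33757 - 37328/6917 = -1530217814/233497169 ≈ -6.5535)
M = -1530217814/233497169 ≈ -6.5535
1/(M + m(-87)) = 1/(-1530217814/233497169 + 9) = 1/(571256707/233497169) = 233497169/571256707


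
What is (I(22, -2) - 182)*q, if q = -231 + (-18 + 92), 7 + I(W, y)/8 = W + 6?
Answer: 2198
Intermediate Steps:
I(W, y) = -8 + 8*W (I(W, y) = -56 + 8*(W + 6) = -56 + 8*(6 + W) = -56 + (48 + 8*W) = -8 + 8*W)
q = -157 (q = -231 + 74 = -157)
(I(22, -2) - 182)*q = ((-8 + 8*22) - 182)*(-157) = ((-8 + 176) - 182)*(-157) = (168 - 182)*(-157) = -14*(-157) = 2198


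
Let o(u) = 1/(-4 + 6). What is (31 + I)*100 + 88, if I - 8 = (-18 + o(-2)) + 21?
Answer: 4338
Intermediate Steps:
o(u) = ½ (o(u) = 1/2 = ½)
I = 23/2 (I = 8 + ((-18 + ½) + 21) = 8 + (-35/2 + 21) = 8 + 7/2 = 23/2 ≈ 11.500)
(31 + I)*100 + 88 = (31 + 23/2)*100 + 88 = (85/2)*100 + 88 = 4250 + 88 = 4338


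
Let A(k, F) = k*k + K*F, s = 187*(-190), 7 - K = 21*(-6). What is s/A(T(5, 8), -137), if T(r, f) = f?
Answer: 35530/18157 ≈ 1.9568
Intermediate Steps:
K = 133 (K = 7 - 21*(-6) = 7 - 1*(-126) = 7 + 126 = 133)
s = -35530
A(k, F) = k**2 + 133*F (A(k, F) = k*k + 133*F = k**2 + 133*F)
s/A(T(5, 8), -137) = -35530/(8**2 + 133*(-137)) = -35530/(64 - 18221) = -35530/(-18157) = -35530*(-1/18157) = 35530/18157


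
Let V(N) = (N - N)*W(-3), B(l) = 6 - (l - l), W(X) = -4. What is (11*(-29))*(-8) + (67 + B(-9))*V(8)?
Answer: 2552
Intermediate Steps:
B(l) = 6 (B(l) = 6 - 1*0 = 6 + 0 = 6)
V(N) = 0 (V(N) = (N - N)*(-4) = 0*(-4) = 0)
(11*(-29))*(-8) + (67 + B(-9))*V(8) = (11*(-29))*(-8) + (67 + 6)*0 = -319*(-8) + 73*0 = 2552 + 0 = 2552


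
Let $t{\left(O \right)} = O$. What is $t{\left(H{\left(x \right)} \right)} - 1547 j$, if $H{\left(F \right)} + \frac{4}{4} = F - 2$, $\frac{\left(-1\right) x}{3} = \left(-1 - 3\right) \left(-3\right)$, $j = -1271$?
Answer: $1966198$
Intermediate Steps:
$x = -36$ ($x = - 3 \left(-1 - 3\right) \left(-3\right) = - 3 \left(\left(-4\right) \left(-3\right)\right) = \left(-3\right) 12 = -36$)
$H{\left(F \right)} = -3 + F$ ($H{\left(F \right)} = -1 + \left(F - 2\right) = -1 + \left(-2 + F\right) = -3 + F$)
$t{\left(H{\left(x \right)} \right)} - 1547 j = \left(-3 - 36\right) - -1966237 = -39 + 1966237 = 1966198$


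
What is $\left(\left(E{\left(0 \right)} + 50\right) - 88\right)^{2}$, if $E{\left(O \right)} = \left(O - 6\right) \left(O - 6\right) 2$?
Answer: $1156$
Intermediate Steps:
$E{\left(O \right)} = 2 \left(-6 + O\right)^{2}$ ($E{\left(O \right)} = \left(O - 6\right) \left(O - 6\right) 2 = \left(-6 + O\right) \left(-6 + O\right) 2 = \left(-6 + O\right)^{2} \cdot 2 = 2 \left(-6 + O\right)^{2}$)
$\left(\left(E{\left(0 \right)} + 50\right) - 88\right)^{2} = \left(\left(2 \left(-6 + 0\right)^{2} + 50\right) - 88\right)^{2} = \left(\left(2 \left(-6\right)^{2} + 50\right) - 88\right)^{2} = \left(\left(2 \cdot 36 + 50\right) - 88\right)^{2} = \left(\left(72 + 50\right) - 88\right)^{2} = \left(122 - 88\right)^{2} = 34^{2} = 1156$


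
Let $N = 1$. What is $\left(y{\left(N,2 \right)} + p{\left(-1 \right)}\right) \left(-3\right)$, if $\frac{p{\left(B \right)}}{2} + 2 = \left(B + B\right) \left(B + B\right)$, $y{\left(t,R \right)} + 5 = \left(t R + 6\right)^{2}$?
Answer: $-189$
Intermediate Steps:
$y{\left(t,R \right)} = -5 + \left(6 + R t\right)^{2}$ ($y{\left(t,R \right)} = -5 + \left(t R + 6\right)^{2} = -5 + \left(R t + 6\right)^{2} = -5 + \left(6 + R t\right)^{2}$)
$p{\left(B \right)} = -4 + 8 B^{2}$ ($p{\left(B \right)} = -4 + 2 \left(B + B\right) \left(B + B\right) = -4 + 2 \cdot 2 B 2 B = -4 + 2 \cdot 4 B^{2} = -4 + 8 B^{2}$)
$\left(y{\left(N,2 \right)} + p{\left(-1 \right)}\right) \left(-3\right) = \left(\left(-5 + \left(6 + 2 \cdot 1\right)^{2}\right) - \left(4 - 8 \left(-1\right)^{2}\right)\right) \left(-3\right) = \left(\left(-5 + \left(6 + 2\right)^{2}\right) + \left(-4 + 8 \cdot 1\right)\right) \left(-3\right) = \left(\left(-5 + 8^{2}\right) + \left(-4 + 8\right)\right) \left(-3\right) = \left(\left(-5 + 64\right) + 4\right) \left(-3\right) = \left(59 + 4\right) \left(-3\right) = 63 \left(-3\right) = -189$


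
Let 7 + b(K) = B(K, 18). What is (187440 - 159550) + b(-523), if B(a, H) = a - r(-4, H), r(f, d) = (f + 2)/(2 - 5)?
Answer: 82078/3 ≈ 27359.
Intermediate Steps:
r(f, d) = -⅔ - f/3 (r(f, d) = (2 + f)/(-3) = (2 + f)*(-⅓) = -⅔ - f/3)
B(a, H) = -⅔ + a (B(a, H) = a - (-⅔ - ⅓*(-4)) = a - (-⅔ + 4/3) = a - 1*⅔ = a - ⅔ = -⅔ + a)
b(K) = -23/3 + K (b(K) = -7 + (-⅔ + K) = -23/3 + K)
(187440 - 159550) + b(-523) = (187440 - 159550) + (-23/3 - 523) = 27890 - 1592/3 = 82078/3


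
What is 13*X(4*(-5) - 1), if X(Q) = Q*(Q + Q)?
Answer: 11466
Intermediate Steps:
X(Q) = 2*Q**2 (X(Q) = Q*(2*Q) = 2*Q**2)
13*X(4*(-5) - 1) = 13*(2*(4*(-5) - 1)**2) = 13*(2*(-20 - 1)**2) = 13*(2*(-21)**2) = 13*(2*441) = 13*882 = 11466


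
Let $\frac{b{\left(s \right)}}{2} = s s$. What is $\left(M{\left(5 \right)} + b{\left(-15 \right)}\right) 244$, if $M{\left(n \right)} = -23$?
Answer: $104188$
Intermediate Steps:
$b{\left(s \right)} = 2 s^{2}$ ($b{\left(s \right)} = 2 s s = 2 s^{2}$)
$\left(M{\left(5 \right)} + b{\left(-15 \right)}\right) 244 = \left(-23 + 2 \left(-15\right)^{2}\right) 244 = \left(-23 + 2 \cdot 225\right) 244 = \left(-23 + 450\right) 244 = 427 \cdot 244 = 104188$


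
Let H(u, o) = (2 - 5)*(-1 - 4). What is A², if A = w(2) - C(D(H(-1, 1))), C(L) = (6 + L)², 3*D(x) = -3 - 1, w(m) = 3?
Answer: 28561/81 ≈ 352.60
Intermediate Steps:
H(u, o) = 15 (H(u, o) = -3*(-5) = 15)
D(x) = -4/3 (D(x) = (-3 - 1)/3 = (⅓)*(-4) = -4/3)
A = -169/9 (A = 3 - (6 - 4/3)² = 3 - (14/3)² = 3 - 1*196/9 = 3 - 196/9 = -169/9 ≈ -18.778)
A² = (-169/9)² = 28561/81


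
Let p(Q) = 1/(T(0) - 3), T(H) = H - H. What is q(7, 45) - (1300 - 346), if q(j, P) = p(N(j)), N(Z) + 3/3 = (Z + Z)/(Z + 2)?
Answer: -2863/3 ≈ -954.33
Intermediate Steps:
N(Z) = -1 + 2*Z/(2 + Z) (N(Z) = -1 + (Z + Z)/(Z + 2) = -1 + (2*Z)/(2 + Z) = -1 + 2*Z/(2 + Z))
T(H) = 0
p(Q) = -1/3 (p(Q) = 1/(0 - 3) = 1/(-3) = -1/3)
q(j, P) = -1/3
q(7, 45) - (1300 - 346) = -1/3 - (1300 - 346) = -1/3 - 1*954 = -1/3 - 954 = -2863/3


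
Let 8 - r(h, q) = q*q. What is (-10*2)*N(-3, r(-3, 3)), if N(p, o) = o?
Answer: 20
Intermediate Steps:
r(h, q) = 8 - q² (r(h, q) = 8 - q*q = 8 - q²)
(-10*2)*N(-3, r(-3, 3)) = (-10*2)*(8 - 1*3²) = -20*(8 - 1*9) = -20*(8 - 9) = -20*(-1) = 20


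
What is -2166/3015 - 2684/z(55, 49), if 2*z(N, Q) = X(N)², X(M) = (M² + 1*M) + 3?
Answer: -6867924698/9552413445 ≈ -0.71897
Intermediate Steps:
X(M) = 3 + M + M² (X(M) = (M² + M) + 3 = (M + M²) + 3 = 3 + M + M²)
z(N, Q) = (3 + N + N²)²/2
-2166/3015 - 2684/z(55, 49) = -2166/3015 - 2684*2/(3 + 55 + 55²)² = -2166*1/3015 - 2684*2/(3 + 55 + 3025)² = -722/1005 - 2684/((½)*3083²) = -722/1005 - 2684/((½)*9504889) = -722/1005 - 2684/9504889/2 = -722/1005 - 2684*2/9504889 = -722/1005 - 5368/9504889 = -6867924698/9552413445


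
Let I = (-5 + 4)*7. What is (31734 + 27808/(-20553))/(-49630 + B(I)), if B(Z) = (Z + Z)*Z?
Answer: -326100547/509015598 ≈ -0.64065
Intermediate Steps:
I = -7 (I = -1*7 = -7)
B(Z) = 2*Z² (B(Z) = (2*Z)*Z = 2*Z²)
(31734 + 27808/(-20553))/(-49630 + B(I)) = (31734 + 27808/(-20553))/(-49630 + 2*(-7)²) = (31734 + 27808*(-1/20553))/(-49630 + 2*49) = (31734 - 27808/20553)/(-49630 + 98) = (652201094/20553)/(-49532) = (652201094/20553)*(-1/49532) = -326100547/509015598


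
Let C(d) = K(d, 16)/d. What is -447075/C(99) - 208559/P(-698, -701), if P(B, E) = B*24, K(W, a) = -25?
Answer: 29658234143/16752 ≈ 1.7704e+6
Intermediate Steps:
P(B, E) = 24*B
C(d) = -25/d
-447075/C(99) - 208559/P(-698, -701) = -447075/((-25/99)) - 208559/(24*(-698)) = -447075/((-25*1/99)) - 208559/(-16752) = -447075/(-25/99) - 208559*(-1/16752) = -447075*(-99/25) + 208559/16752 = 1770417 + 208559/16752 = 29658234143/16752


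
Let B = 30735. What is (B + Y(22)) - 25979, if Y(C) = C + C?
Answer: 4800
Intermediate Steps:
Y(C) = 2*C
(B + Y(22)) - 25979 = (30735 + 2*22) - 25979 = (30735 + 44) - 25979 = 30779 - 25979 = 4800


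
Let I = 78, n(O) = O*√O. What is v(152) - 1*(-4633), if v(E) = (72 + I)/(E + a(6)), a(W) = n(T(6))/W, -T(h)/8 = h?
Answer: 7581013/1636 + 75*I*√3/409 ≈ 4633.9 + 0.31761*I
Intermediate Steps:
T(h) = -8*h
n(O) = O^(3/2)
a(W) = -192*I*√3/W (a(W) = (-8*6)^(3/2)/W = (-48)^(3/2)/W = (-192*I*√3)/W = -192*I*√3/W)
v(E) = 150/(E - 32*I*√3) (v(E) = (72 + 78)/(E - 192*I*√3/6) = 150/(E - 192*I*√3*⅙) = 150/(E - 32*I*√3))
v(152) - 1*(-4633) = 150/(152 - 32*I*√3) - 1*(-4633) = 150/(152 - 32*I*√3) + 4633 = 4633 + 150/(152 - 32*I*√3)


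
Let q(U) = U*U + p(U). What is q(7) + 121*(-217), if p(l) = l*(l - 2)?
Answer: -26173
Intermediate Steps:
p(l) = l*(-2 + l)
q(U) = U² + U*(-2 + U) (q(U) = U*U + U*(-2 + U) = U² + U*(-2 + U))
q(7) + 121*(-217) = 2*7*(-1 + 7) + 121*(-217) = 2*7*6 - 26257 = 84 - 26257 = -26173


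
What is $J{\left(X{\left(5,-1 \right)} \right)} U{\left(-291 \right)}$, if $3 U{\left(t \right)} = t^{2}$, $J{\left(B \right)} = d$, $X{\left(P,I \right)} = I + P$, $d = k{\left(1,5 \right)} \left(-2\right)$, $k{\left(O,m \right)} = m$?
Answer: $-282270$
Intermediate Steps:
$d = -10$ ($d = 5 \left(-2\right) = -10$)
$J{\left(B \right)} = -10$
$U{\left(t \right)} = \frac{t^{2}}{3}$
$J{\left(X{\left(5,-1 \right)} \right)} U{\left(-291 \right)} = - 10 \frac{\left(-291\right)^{2}}{3} = - 10 \cdot \frac{1}{3} \cdot 84681 = \left(-10\right) 28227 = -282270$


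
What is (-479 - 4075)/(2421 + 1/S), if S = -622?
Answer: -2832588/1505861 ≈ -1.8810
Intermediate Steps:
(-479 - 4075)/(2421 + 1/S) = (-479 - 4075)/(2421 + 1/(-622)) = -4554/(2421 - 1/622) = -4554/1505861/622 = -4554*622/1505861 = -2832588/1505861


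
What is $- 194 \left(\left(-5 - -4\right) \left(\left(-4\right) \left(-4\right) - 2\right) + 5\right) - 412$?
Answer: $1334$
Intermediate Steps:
$- 194 \left(\left(-5 - -4\right) \left(\left(-4\right) \left(-4\right) - 2\right) + 5\right) - 412 = - 194 \left(\left(-5 + 4\right) \left(16 - 2\right) + 5\right) - 412 = - 194 \left(\left(-1\right) 14 + 5\right) - 412 = - 194 \left(-14 + 5\right) - 412 = \left(-194\right) \left(-9\right) - 412 = 1746 - 412 = 1334$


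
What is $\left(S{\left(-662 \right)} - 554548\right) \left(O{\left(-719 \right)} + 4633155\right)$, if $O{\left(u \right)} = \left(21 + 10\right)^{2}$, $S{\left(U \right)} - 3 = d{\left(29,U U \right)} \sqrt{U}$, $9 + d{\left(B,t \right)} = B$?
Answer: $-2569825857220 + 92682320 i \sqrt{662} \approx -2.5698 \cdot 10^{12} + 2.3847 \cdot 10^{9} i$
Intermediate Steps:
$d{\left(B,t \right)} = -9 + B$
$S{\left(U \right)} = 3 + 20 \sqrt{U}$ ($S{\left(U \right)} = 3 + \left(-9 + 29\right) \sqrt{U} = 3 + 20 \sqrt{U}$)
$O{\left(u \right)} = 961$ ($O{\left(u \right)} = 31^{2} = 961$)
$\left(S{\left(-662 \right)} - 554548\right) \left(O{\left(-719 \right)} + 4633155\right) = \left(\left(3 + 20 \sqrt{-662}\right) - 554548\right) \left(961 + 4633155\right) = \left(\left(3 + 20 i \sqrt{662}\right) - 554548\right) 4634116 = \left(-554545 + 20 i \sqrt{662}\right) 4634116 = -2569825857220 + 92682320 i \sqrt{662}$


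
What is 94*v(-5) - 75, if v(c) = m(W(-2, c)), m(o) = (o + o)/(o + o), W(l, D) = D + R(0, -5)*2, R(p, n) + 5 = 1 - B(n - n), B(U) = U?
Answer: 19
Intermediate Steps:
R(p, n) = -4 (R(p, n) = -5 + (1 - (n - n)) = -5 + (1 - 1*0) = -5 + (1 + 0) = -5 + 1 = -4)
W(l, D) = -8 + D (W(l, D) = D - 4*2 = D - 8 = -8 + D)
m(o) = 1 (m(o) = (2*o)/((2*o)) = (2*o)*(1/(2*o)) = 1)
v(c) = 1
94*v(-5) - 75 = 94*1 - 75 = 94 - 75 = 19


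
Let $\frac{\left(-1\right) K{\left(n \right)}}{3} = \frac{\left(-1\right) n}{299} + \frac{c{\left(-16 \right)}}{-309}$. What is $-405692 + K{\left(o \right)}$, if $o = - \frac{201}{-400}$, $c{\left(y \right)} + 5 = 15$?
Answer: $- \frac{4997637351491}{12318800} \approx -4.0569 \cdot 10^{5}$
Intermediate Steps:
$c{\left(y \right)} = 10$ ($c{\left(y \right)} = -5 + 15 = 10$)
$o = \frac{201}{400}$ ($o = \left(-201\right) \left(- \frac{1}{400}\right) = \frac{201}{400} \approx 0.5025$)
$K{\left(n \right)} = \frac{10}{103} + \frac{3 n}{299}$ ($K{\left(n \right)} = - 3 \left(\frac{\left(-1\right) n}{299} + \frac{10}{-309}\right) = - 3 \left(- n \frac{1}{299} + 10 \left(- \frac{1}{309}\right)\right) = - 3 \left(- \frac{n}{299} - \frac{10}{309}\right) = - 3 \left(- \frac{10}{309} - \frac{n}{299}\right) = \frac{10}{103} + \frac{3 n}{299}$)
$-405692 + K{\left(o \right)} = -405692 + \left(\frac{10}{103} + \frac{3}{299} \cdot \frac{201}{400}\right) = -405692 + \left(\frac{10}{103} + \frac{603}{119600}\right) = -405692 + \frac{1258109}{12318800} = - \frac{4997637351491}{12318800}$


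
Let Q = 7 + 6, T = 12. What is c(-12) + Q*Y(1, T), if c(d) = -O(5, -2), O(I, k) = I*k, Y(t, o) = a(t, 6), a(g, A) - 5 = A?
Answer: 153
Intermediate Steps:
a(g, A) = 5 + A
Y(t, o) = 11 (Y(t, o) = 5 + 6 = 11)
Q = 13
c(d) = 10 (c(d) = -5*(-2) = -1*(-10) = 10)
c(-12) + Q*Y(1, T) = 10 + 13*11 = 10 + 143 = 153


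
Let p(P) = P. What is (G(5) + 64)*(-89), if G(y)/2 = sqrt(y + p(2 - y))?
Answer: -5696 - 178*sqrt(2) ≈ -5947.7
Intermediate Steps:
G(y) = 2*sqrt(2) (G(y) = 2*sqrt(y + (2 - y)) = 2*sqrt(2))
(G(5) + 64)*(-89) = (2*sqrt(2) + 64)*(-89) = (64 + 2*sqrt(2))*(-89) = -5696 - 178*sqrt(2)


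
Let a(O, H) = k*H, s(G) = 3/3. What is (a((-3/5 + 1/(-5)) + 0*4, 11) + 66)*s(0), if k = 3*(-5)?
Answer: -99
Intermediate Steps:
s(G) = 1 (s(G) = 3*(⅓) = 1)
k = -15
a(O, H) = -15*H
(a((-3/5 + 1/(-5)) + 0*4, 11) + 66)*s(0) = (-15*11 + 66)*1 = (-165 + 66)*1 = -99*1 = -99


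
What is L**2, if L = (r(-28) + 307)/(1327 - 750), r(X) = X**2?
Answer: 1190281/332929 ≈ 3.5752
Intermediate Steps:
L = 1091/577 (L = ((-28)**2 + 307)/(1327 - 750) = (784 + 307)/577 = 1091*(1/577) = 1091/577 ≈ 1.8908)
L**2 = (1091/577)**2 = 1190281/332929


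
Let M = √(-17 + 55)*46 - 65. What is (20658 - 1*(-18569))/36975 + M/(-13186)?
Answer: 519650597/487552350 - 23*√38/6593 ≈ 1.0443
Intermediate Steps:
M = -65 + 46*√38 (M = √38*46 - 65 = 46*√38 - 65 = -65 + 46*√38 ≈ 218.56)
(20658 - 1*(-18569))/36975 + M/(-13186) = (20658 - 1*(-18569))/36975 + (-65 + 46*√38)/(-13186) = (20658 + 18569)*(1/36975) + (-65 + 46*√38)*(-1/13186) = 39227*(1/36975) + (65/13186 - 23*√38/6593) = 39227/36975 + (65/13186 - 23*√38/6593) = 519650597/487552350 - 23*√38/6593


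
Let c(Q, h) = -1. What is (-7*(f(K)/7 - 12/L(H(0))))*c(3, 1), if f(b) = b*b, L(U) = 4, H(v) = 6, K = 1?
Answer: -20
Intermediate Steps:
f(b) = b**2
(-7*(f(K)/7 - 12/L(H(0))))*c(3, 1) = -7*(1**2/7 - 12/4)*(-1) = -7*(1*(1/7) - 12*1/4)*(-1) = -7*(1/7 - 3)*(-1) = -7*(-20/7)*(-1) = 20*(-1) = -20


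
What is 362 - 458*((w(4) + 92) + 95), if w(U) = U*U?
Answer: -92612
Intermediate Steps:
w(U) = U²
362 - 458*((w(4) + 92) + 95) = 362 - 458*((4² + 92) + 95) = 362 - 458*((16 + 92) + 95) = 362 - 458*(108 + 95) = 362 - 458*203 = 362 - 92974 = -92612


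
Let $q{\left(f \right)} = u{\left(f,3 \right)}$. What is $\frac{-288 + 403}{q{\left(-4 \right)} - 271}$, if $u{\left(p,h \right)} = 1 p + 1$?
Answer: $- \frac{115}{274} \approx -0.41971$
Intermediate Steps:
$u{\left(p,h \right)} = 1 + p$ ($u{\left(p,h \right)} = p + 1 = 1 + p$)
$q{\left(f \right)} = 1 + f$
$\frac{-288 + 403}{q{\left(-4 \right)} - 271} = \frac{-288 + 403}{\left(1 - 4\right) - 271} = \frac{115}{-3 - 271} = \frac{115}{-274} = 115 \left(- \frac{1}{274}\right) = - \frac{115}{274}$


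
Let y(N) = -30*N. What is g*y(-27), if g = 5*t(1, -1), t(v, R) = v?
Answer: 4050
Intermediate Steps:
g = 5 (g = 5*1 = 5)
g*y(-27) = 5*(-30*(-27)) = 5*810 = 4050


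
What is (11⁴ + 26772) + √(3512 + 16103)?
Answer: 41413 + √19615 ≈ 41553.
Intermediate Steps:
(11⁴ + 26772) + √(3512 + 16103) = (14641 + 26772) + √19615 = 41413 + √19615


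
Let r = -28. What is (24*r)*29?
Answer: -19488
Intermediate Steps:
(24*r)*29 = (24*(-28))*29 = -672*29 = -19488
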